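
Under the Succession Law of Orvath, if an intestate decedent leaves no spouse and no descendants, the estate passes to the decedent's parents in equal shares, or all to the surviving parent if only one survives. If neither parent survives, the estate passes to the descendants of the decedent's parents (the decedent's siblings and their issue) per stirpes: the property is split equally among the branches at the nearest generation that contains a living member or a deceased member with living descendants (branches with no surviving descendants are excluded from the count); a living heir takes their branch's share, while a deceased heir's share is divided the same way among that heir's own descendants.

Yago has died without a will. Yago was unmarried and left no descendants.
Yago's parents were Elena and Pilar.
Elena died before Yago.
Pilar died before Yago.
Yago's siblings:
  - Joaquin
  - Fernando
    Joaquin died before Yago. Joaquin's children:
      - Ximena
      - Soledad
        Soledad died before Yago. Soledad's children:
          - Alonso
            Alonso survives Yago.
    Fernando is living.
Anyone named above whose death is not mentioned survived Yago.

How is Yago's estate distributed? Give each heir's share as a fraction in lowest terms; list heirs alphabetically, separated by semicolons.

Alonso 1/4; Fernando 1/2; Ximena 1/4

Neither parent survives and there are no descendants, so the estate passes to Yago's siblings and their issue per stirpes.
The estate is divided into 2 equal shares of 1/2 among Joaquin, Fernando.
Joaquin predeceased; the 1/2 allotted to Joaquin's branch passes to Joaquin's issue by representation.
The 1/2 is divided into 2 equal shares of 1/4 among Ximena, Soledad.
Ximena is living and takes 1/4.
Soledad predeceased; the 1/4 allotted to Soledad's branch passes to Soledad's issue by representation.
Alonso is the sole taker at this level and receives the full 1/4.
Fernando is living and takes 1/2.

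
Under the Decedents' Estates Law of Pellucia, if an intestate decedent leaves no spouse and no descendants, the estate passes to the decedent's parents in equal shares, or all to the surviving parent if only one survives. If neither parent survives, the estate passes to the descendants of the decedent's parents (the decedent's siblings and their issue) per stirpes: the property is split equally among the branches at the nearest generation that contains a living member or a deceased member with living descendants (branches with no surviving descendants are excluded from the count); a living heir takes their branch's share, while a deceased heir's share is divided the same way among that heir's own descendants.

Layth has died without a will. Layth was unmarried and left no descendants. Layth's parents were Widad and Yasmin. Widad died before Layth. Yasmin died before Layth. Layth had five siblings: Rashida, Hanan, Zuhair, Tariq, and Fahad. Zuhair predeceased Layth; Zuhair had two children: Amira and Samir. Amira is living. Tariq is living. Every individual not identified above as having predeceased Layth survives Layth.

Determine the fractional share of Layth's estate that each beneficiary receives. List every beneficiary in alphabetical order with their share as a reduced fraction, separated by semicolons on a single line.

Neither parent survives and there are no descendants, so the estate passes to Layth's siblings and their issue per stirpes.
The estate is divided into 5 equal shares of 1/5 among Rashida, Hanan, Zuhair, Tariq, Fahad.
Rashida is living and takes 1/5.
Hanan is living and takes 1/5.
Zuhair predeceased; the 1/5 allotted to Zuhair's branch passes to Zuhair's issue by representation.
The 1/5 is divided into 2 equal shares of 1/10 among Amira, Samir.
Amira is living and takes 1/10.
Samir is living and takes 1/10.
Tariq is living and takes 1/5.
Fahad is living and takes 1/5.

Amira 1/10; Fahad 1/5; Hanan 1/5; Rashida 1/5; Samir 1/10; Tariq 1/5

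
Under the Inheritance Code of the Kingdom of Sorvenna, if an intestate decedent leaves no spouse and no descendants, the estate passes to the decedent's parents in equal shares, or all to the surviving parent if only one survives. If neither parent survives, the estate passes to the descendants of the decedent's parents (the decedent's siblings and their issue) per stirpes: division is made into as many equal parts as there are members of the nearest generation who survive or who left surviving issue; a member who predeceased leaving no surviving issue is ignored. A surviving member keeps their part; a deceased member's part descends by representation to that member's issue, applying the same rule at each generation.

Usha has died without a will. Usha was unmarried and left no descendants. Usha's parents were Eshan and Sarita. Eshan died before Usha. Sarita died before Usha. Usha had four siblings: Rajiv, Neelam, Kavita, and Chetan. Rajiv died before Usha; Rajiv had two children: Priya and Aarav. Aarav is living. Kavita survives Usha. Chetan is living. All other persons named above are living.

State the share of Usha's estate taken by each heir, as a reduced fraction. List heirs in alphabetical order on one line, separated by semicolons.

Neither parent survives and there are no descendants, so the estate passes to Usha's siblings and their issue per stirpes.
The estate is divided into 4 equal shares of 1/4 among Rajiv, Neelam, Kavita, Chetan.
Rajiv predeceased; the 1/4 allotted to Rajiv's branch passes to Rajiv's issue by representation.
The 1/4 is divided into 2 equal shares of 1/8 among Priya, Aarav.
Priya is living and takes 1/8.
Aarav is living and takes 1/8.
Neelam is living and takes 1/4.
Kavita is living and takes 1/4.
Chetan is living and takes 1/4.

Aarav 1/8; Chetan 1/4; Kavita 1/4; Neelam 1/4; Priya 1/8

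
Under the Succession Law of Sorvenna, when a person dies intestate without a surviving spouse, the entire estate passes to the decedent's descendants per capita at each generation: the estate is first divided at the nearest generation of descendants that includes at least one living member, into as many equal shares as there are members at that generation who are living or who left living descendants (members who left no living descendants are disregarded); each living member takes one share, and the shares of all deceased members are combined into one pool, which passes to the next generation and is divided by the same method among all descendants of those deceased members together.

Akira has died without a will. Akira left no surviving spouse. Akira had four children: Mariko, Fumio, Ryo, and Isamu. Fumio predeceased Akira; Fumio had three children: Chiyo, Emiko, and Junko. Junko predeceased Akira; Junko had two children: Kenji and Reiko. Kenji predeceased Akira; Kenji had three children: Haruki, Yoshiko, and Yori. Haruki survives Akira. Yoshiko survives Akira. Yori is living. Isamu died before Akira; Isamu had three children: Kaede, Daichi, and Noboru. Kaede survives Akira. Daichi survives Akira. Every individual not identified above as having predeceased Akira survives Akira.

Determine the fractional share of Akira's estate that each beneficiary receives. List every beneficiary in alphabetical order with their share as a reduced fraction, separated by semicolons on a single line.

Chiyo 1/12; Daichi 1/12; Emiko 1/12; Haruki 1/72; Kaede 1/12; Mariko 1/4; Noboru 1/12; Reiko 1/24; Ryo 1/4; Yori 1/72; Yoshiko 1/72

There is no surviving spouse, so the entire estate passes to Akira's descendants per capita at each generation.
At generation 1 (Mariko, Fumio, Ryo, Isamu) there are 4 shares of (1)/4 = 1/4 each.
Living: Mariko and Ryo — each takes 1/4.
Deceased: Fumio and Isamu. Their combined 1/2 is pooled and carried to generation 2.
At generation 2 (Chiyo, Emiko, Junko, Kaede, Daichi, Noboru) there are 6 shares of (1/2)/6 = 1/12 each.
Living: Chiyo, Emiko, Kaede, Daichi, and Noboru — each takes 1/12.
Deceased: Junko. That 1/12 share is carried to generation 3.
At generation 3 (Kenji, Reiko) there are 2 shares of (1/12)/2 = 1/24 each.
Living: Reiko — each takes 1/24.
Deceased: Kenji. That 1/24 share is carried to generation 4.
At generation 4 (Haruki, Yoshiko, Yori) there are 3 shares of (1/24)/3 = 1/72 each.
Living: Haruki, Yoshiko, and Yori — each takes 1/72.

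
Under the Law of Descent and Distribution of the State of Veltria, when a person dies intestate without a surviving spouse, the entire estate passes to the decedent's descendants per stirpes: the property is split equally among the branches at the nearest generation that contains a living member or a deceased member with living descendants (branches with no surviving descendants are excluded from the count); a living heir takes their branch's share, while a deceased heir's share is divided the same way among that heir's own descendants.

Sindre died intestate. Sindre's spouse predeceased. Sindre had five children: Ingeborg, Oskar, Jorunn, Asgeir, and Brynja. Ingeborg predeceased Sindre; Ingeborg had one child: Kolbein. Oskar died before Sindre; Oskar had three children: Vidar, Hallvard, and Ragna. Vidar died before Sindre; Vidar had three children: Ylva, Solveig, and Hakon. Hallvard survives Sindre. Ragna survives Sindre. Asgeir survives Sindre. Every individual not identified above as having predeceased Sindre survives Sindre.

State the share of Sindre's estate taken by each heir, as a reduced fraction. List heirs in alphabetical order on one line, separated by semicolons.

There is no surviving spouse, so the entire estate passes to Sindre's descendants per stirpes.
The estate is divided into 5 equal shares of 1/5 among Ingeborg, Oskar, Jorunn, Asgeir, Brynja.
Ingeborg predeceased; the 1/5 allotted to Ingeborg's branch passes to Ingeborg's issue by representation.
Kolbein is the sole taker at this level and receives the full 1/5.
Oskar predeceased; the 1/5 allotted to Oskar's branch passes to Oskar's issue by representation.
The 1/5 is divided into 3 equal shares of 1/15 among Vidar, Hallvard, Ragna.
Vidar predeceased; the 1/15 allotted to Vidar's branch passes to Vidar's issue by representation.
The 1/15 is divided into 3 equal shares of 1/45 among Ylva, Solveig, Hakon.
Ylva is living and takes 1/45.
Solveig is living and takes 1/45.
Hakon is living and takes 1/45.
Hallvard is living and takes 1/15.
Ragna is living and takes 1/15.
Jorunn is living and takes 1/5.
Asgeir is living and takes 1/5.
Brynja is living and takes 1/5.

Asgeir 1/5; Brynja 1/5; Hakon 1/45; Hallvard 1/15; Jorunn 1/5; Kolbein 1/5; Ragna 1/15; Solveig 1/45; Ylva 1/45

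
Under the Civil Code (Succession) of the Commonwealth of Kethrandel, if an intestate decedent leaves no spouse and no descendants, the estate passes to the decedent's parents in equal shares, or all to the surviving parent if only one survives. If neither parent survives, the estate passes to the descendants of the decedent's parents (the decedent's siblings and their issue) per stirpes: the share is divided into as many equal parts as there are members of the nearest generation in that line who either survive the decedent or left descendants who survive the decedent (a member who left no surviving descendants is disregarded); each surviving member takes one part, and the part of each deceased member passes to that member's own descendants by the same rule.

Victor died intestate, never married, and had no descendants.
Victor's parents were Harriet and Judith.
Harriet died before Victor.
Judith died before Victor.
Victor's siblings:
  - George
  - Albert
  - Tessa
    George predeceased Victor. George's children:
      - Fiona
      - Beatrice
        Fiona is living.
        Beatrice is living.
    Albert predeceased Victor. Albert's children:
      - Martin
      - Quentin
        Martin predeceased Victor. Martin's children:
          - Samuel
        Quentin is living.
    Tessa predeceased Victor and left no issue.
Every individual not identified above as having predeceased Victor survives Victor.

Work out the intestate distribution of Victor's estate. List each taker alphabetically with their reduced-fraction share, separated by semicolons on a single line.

Neither parent survives and there are no descendants, so the estate passes to Victor's siblings and their issue per stirpes.
Tessa left no surviving issue, so that branch lapses and is disregarded.
The estate is divided into 2 equal shares of 1/2 among George, Albert.
George predeceased; the 1/2 allotted to George's branch passes to George's issue by representation.
The 1/2 is divided into 2 equal shares of 1/4 among Fiona, Beatrice.
Fiona is living and takes 1/4.
Beatrice is living and takes 1/4.
Albert predeceased; the 1/2 allotted to Albert's branch passes to Albert's issue by representation.
The 1/2 is divided into 2 equal shares of 1/4 among Martin, Quentin.
Martin predeceased; the 1/4 allotted to Martin's branch passes to Martin's issue by representation.
Samuel is the sole taker at this level and receives the full 1/4.
Quentin is living and takes 1/4.

Beatrice 1/4; Fiona 1/4; Quentin 1/4; Samuel 1/4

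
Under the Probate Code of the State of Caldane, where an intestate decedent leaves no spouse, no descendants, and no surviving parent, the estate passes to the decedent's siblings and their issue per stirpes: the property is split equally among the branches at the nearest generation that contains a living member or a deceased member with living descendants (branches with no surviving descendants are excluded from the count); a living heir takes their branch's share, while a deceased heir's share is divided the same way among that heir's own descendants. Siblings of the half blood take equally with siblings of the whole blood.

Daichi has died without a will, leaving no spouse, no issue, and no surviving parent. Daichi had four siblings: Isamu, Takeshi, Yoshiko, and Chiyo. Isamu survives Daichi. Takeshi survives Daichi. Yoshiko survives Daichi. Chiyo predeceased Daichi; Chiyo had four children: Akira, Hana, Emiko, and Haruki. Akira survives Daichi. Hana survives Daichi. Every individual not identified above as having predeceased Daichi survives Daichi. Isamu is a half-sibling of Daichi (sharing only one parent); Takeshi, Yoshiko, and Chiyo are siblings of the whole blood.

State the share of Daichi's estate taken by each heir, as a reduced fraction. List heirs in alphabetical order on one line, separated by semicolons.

Akira 1/16; Emiko 1/16; Hana 1/16; Haruki 1/16; Isamu 1/4; Takeshi 1/4; Yoshiko 1/4

No spouse, descendants, or parent survives, so the estate passes to Daichi's siblings per stirpes.
Half-blood and whole-blood siblings take equally under the stated rule.
The estate is divided into 4 equal shares of 1/4 among Isamu, Takeshi, Yoshiko, Chiyo.
Isamu is living and takes 1/4.
Takeshi is living and takes 1/4.
Yoshiko is living and takes 1/4.
Chiyo predeceased; the 1/4 allotted to Chiyo's branch passes to Chiyo's issue by representation.
The 1/4 is divided into 4 equal shares of 1/16 among Akira, Hana, Emiko, Haruki.
Akira is living and takes 1/16.
Hana is living and takes 1/16.
Emiko is living and takes 1/16.
Haruki is living and takes 1/16.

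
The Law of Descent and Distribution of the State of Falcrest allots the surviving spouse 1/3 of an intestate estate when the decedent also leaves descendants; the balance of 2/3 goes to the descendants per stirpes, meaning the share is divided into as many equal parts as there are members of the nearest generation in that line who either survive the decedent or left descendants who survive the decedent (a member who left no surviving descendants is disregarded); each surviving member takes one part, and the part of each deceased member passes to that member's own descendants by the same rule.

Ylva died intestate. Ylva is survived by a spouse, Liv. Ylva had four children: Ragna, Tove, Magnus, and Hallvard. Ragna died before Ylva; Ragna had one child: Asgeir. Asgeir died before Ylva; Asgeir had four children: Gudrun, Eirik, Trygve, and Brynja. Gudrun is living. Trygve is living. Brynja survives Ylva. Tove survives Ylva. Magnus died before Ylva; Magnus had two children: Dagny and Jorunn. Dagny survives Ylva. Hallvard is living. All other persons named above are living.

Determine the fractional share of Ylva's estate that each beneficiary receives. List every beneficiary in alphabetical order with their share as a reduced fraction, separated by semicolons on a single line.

Brynja 1/24; Dagny 1/12; Eirik 1/24; Gudrun 1/24; Hallvard 1/6; Jorunn 1/12; Liv 1/3; Tove 1/6; Trygve 1/24

Liv, as surviving spouse, takes 1/3.
The remaining 2/3 passes to Ylva's descendants per stirpes.
The 2/3 is divided into 4 equal shares of 1/6 among Ragna, Tove, Magnus, Hallvard.
Ragna predeceased; the 1/6 allotted to Ragna's branch passes to Ragna's issue by representation.
Asgeir's line is the sole branch at this level, so the full 1/6 passes to Asgeir's issue by representation.
The 1/6 is divided into 4 equal shares of 1/24 among Gudrun, Eirik, Trygve, Brynja.
Gudrun is living and takes 1/24.
Eirik is living and takes 1/24.
Trygve is living and takes 1/24.
Brynja is living and takes 1/24.
Tove is living and takes 1/6.
Magnus predeceased; the 1/6 allotted to Magnus's branch passes to Magnus's issue by representation.
The 1/6 is divided into 2 equal shares of 1/12 among Dagny, Jorunn.
Dagny is living and takes 1/12.
Jorunn is living and takes 1/12.
Hallvard is living and takes 1/6.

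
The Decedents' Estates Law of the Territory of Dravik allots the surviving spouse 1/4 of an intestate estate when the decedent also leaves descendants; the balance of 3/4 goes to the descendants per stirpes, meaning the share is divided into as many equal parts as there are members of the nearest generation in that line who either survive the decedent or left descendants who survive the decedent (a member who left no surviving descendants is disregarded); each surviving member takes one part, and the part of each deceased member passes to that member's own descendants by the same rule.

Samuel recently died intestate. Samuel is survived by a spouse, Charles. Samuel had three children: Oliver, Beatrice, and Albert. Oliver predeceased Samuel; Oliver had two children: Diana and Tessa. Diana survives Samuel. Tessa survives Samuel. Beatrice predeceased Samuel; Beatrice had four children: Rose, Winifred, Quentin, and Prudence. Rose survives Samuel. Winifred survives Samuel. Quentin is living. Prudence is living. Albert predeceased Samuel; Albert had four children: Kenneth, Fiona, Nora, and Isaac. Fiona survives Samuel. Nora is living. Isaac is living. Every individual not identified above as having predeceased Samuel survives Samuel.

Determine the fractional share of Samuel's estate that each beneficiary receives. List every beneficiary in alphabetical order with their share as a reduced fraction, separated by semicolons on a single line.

Charles 1/4; Diana 1/8; Fiona 1/16; Isaac 1/16; Kenneth 1/16; Nora 1/16; Prudence 1/16; Quentin 1/16; Rose 1/16; Tessa 1/8; Winifred 1/16

Charles, as surviving spouse, takes 1/4.
The remaining 3/4 passes to Samuel's descendants per stirpes.
The 3/4 is divided into 3 equal shares of 1/4 among Oliver, Beatrice, Albert.
Oliver predeceased; the 1/4 allotted to Oliver's branch passes to Oliver's issue by representation.
The 1/4 is divided into 2 equal shares of 1/8 among Diana, Tessa.
Diana is living and takes 1/8.
Tessa is living and takes 1/8.
Beatrice predeceased; the 1/4 allotted to Beatrice's branch passes to Beatrice's issue by representation.
The 1/4 is divided into 4 equal shares of 1/16 among Rose, Winifred, Quentin, Prudence.
Rose is living and takes 1/16.
Winifred is living and takes 1/16.
Quentin is living and takes 1/16.
Prudence is living and takes 1/16.
Albert predeceased; the 1/4 allotted to Albert's branch passes to Albert's issue by representation.
The 1/4 is divided into 4 equal shares of 1/16 among Kenneth, Fiona, Nora, Isaac.
Kenneth is living and takes 1/16.
Fiona is living and takes 1/16.
Nora is living and takes 1/16.
Isaac is living and takes 1/16.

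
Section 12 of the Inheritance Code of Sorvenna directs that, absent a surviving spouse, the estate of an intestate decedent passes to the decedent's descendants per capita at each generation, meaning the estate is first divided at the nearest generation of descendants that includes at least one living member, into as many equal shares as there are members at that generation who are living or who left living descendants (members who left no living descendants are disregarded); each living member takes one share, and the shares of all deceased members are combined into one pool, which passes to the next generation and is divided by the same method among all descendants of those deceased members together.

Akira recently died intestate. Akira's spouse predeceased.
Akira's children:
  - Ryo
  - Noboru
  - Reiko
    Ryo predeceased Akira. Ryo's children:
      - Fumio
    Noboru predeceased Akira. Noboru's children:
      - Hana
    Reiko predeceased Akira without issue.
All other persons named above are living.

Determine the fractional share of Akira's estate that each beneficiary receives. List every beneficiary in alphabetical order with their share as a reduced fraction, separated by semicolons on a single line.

There is no surviving spouse, so the entire estate passes to Akira's descendants per capita at each generation.
No one at generation 1 (Ryo, Noboru) is living; moving to the next generation.
At generation 2 (Fumio, Hana) there are 2 shares of (1)/2 = 1/2 each.
Living: Fumio and Hana — each takes 1/2.

Fumio 1/2; Hana 1/2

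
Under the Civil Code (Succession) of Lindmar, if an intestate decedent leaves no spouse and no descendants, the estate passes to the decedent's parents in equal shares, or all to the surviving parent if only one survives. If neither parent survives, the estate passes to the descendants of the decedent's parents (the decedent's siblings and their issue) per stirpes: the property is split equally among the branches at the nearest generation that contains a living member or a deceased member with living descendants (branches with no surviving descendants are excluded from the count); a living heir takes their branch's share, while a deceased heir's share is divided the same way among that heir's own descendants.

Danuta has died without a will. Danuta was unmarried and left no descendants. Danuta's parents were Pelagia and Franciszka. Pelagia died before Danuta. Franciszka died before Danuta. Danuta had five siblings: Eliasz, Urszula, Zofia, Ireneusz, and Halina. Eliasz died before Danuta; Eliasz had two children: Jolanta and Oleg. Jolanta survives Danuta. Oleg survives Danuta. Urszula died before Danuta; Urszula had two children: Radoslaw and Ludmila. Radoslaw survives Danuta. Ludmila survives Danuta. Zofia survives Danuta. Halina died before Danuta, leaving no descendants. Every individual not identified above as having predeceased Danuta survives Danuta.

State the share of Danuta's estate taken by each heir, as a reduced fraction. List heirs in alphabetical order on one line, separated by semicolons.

Ireneusz 1/4; Jolanta 1/8; Ludmila 1/8; Oleg 1/8; Radoslaw 1/8; Zofia 1/4

Neither parent survives and there are no descendants, so the estate passes to Danuta's siblings and their issue per stirpes.
Halina left no surviving issue, so that branch lapses and is disregarded.
The estate is divided into 4 equal shares of 1/4 among Eliasz, Urszula, Zofia, Ireneusz.
Eliasz predeceased; the 1/4 allotted to Eliasz's branch passes to Eliasz's issue by representation.
The 1/4 is divided into 2 equal shares of 1/8 among Jolanta, Oleg.
Jolanta is living and takes 1/8.
Oleg is living and takes 1/8.
Urszula predeceased; the 1/4 allotted to Urszula's branch passes to Urszula's issue by representation.
The 1/4 is divided into 2 equal shares of 1/8 among Radoslaw, Ludmila.
Radoslaw is living and takes 1/8.
Ludmila is living and takes 1/8.
Zofia is living and takes 1/4.
Ireneusz is living and takes 1/4.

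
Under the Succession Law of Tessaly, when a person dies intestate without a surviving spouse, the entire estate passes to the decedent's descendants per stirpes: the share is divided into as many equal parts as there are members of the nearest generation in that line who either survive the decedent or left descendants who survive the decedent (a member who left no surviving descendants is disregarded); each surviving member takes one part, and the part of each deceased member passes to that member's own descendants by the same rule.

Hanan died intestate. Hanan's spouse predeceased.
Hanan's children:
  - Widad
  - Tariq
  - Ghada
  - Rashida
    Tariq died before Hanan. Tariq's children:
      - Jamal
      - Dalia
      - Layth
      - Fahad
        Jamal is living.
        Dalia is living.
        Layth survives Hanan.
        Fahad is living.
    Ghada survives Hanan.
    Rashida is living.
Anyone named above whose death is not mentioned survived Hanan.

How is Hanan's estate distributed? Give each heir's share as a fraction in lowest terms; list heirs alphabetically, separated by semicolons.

There is no surviving spouse, so the entire estate passes to Hanan's descendants per stirpes.
The estate is divided into 4 equal shares of 1/4 among Widad, Tariq, Ghada, Rashida.
Widad is living and takes 1/4.
Tariq predeceased; the 1/4 allotted to Tariq's branch passes to Tariq's issue by representation.
The 1/4 is divided into 4 equal shares of 1/16 among Jamal, Dalia, Layth, Fahad.
Jamal is living and takes 1/16.
Dalia is living and takes 1/16.
Layth is living and takes 1/16.
Fahad is living and takes 1/16.
Ghada is living and takes 1/4.
Rashida is living and takes 1/4.

Dalia 1/16; Fahad 1/16; Ghada 1/4; Jamal 1/16; Layth 1/16; Rashida 1/4; Widad 1/4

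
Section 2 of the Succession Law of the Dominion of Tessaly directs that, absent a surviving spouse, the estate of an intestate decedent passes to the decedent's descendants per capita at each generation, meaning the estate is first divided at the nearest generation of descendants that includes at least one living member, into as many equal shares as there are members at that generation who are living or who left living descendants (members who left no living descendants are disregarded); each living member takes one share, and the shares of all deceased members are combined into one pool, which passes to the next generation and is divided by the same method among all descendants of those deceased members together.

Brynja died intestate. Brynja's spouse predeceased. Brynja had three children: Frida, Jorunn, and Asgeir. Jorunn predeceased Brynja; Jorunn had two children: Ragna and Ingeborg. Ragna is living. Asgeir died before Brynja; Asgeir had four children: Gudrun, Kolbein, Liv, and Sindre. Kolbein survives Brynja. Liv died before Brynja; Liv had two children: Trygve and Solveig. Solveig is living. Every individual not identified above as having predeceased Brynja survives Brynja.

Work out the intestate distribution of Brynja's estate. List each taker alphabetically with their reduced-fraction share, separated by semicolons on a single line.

There is no surviving spouse, so the entire estate passes to Brynja's descendants per capita at each generation.
At generation 1 (Frida, Jorunn, Asgeir) there are 3 shares of (1)/3 = 1/3 each.
Living: Frida — each takes 1/3.
Deceased: Jorunn and Asgeir. Their combined 2/3 is pooled and carried to generation 2.
At generation 2 (Ragna, Ingeborg, Gudrun, Kolbein, Liv, Sindre) there are 6 shares of (2/3)/6 = 1/9 each.
Living: Ragna, Ingeborg, Gudrun, Kolbein, and Sindre — each takes 1/9.
Deceased: Liv. That 1/9 share is carried to generation 3.
At generation 3 (Trygve, Solveig) there are 2 shares of (1/9)/2 = 1/18 each.
Living: Trygve and Solveig — each takes 1/18.

Frida 1/3; Gudrun 1/9; Ingeborg 1/9; Kolbein 1/9; Ragna 1/9; Sindre 1/9; Solveig 1/18; Trygve 1/18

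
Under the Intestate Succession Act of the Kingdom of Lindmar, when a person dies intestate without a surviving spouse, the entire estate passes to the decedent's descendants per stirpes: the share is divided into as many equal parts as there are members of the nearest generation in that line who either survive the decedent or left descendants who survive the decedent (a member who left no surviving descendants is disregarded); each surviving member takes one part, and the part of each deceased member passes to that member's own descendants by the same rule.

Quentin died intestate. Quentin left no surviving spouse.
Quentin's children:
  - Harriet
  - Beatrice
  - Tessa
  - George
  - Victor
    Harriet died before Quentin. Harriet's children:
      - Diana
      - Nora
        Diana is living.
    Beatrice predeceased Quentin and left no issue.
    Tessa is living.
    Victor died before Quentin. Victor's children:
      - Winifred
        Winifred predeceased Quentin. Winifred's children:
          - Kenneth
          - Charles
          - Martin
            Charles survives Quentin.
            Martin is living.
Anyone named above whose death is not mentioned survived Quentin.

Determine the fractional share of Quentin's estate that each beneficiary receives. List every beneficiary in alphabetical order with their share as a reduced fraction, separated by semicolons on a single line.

There is no surviving spouse, so the entire estate passes to Quentin's descendants per stirpes.
Beatrice left no surviving issue, so that branch lapses and is disregarded.
The estate is divided into 4 equal shares of 1/4 among Harriet, Tessa, George, Victor.
Harriet predeceased; the 1/4 allotted to Harriet's branch passes to Harriet's issue by representation.
The 1/4 is divided into 2 equal shares of 1/8 among Diana, Nora.
Diana is living and takes 1/8.
Nora is living and takes 1/8.
Tessa is living and takes 1/4.
George is living and takes 1/4.
Victor predeceased; the 1/4 allotted to Victor's branch passes to Victor's issue by representation.
Winifred's line is the sole branch at this level, so the full 1/4 passes to Winifred's issue by representation.
The 1/4 is divided into 3 equal shares of 1/12 among Kenneth, Charles, Martin.
Kenneth is living and takes 1/12.
Charles is living and takes 1/12.
Martin is living and takes 1/12.

Charles 1/12; Diana 1/8; George 1/4; Kenneth 1/12; Martin 1/12; Nora 1/8; Tessa 1/4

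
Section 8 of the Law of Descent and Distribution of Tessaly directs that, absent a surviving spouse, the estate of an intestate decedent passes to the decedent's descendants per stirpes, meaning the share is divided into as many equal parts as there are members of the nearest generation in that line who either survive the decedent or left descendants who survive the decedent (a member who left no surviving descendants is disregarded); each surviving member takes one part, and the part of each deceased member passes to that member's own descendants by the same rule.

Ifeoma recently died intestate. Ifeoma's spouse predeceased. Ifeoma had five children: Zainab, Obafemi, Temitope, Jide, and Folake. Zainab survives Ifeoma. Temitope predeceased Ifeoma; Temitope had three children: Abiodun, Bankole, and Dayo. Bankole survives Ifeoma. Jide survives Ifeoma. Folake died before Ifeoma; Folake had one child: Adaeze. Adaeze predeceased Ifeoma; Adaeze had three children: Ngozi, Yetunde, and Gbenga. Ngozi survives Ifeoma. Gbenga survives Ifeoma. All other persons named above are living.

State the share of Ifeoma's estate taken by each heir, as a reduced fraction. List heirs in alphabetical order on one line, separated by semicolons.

There is no surviving spouse, so the entire estate passes to Ifeoma's descendants per stirpes.
The estate is divided into 5 equal shares of 1/5 among Zainab, Obafemi, Temitope, Jide, Folake.
Zainab is living and takes 1/5.
Obafemi is living and takes 1/5.
Temitope predeceased; the 1/5 allotted to Temitope's branch passes to Temitope's issue by representation.
The 1/5 is divided into 3 equal shares of 1/15 among Abiodun, Bankole, Dayo.
Abiodun is living and takes 1/15.
Bankole is living and takes 1/15.
Dayo is living and takes 1/15.
Jide is living and takes 1/5.
Folake predeceased; the 1/5 allotted to Folake's branch passes to Folake's issue by representation.
Adaeze's line is the sole branch at this level, so the full 1/5 passes to Adaeze's issue by representation.
The 1/5 is divided into 3 equal shares of 1/15 among Ngozi, Yetunde, Gbenga.
Ngozi is living and takes 1/15.
Yetunde is living and takes 1/15.
Gbenga is living and takes 1/15.

Abiodun 1/15; Bankole 1/15; Dayo 1/15; Gbenga 1/15; Jide 1/5; Ngozi 1/15; Obafemi 1/5; Yetunde 1/15; Zainab 1/5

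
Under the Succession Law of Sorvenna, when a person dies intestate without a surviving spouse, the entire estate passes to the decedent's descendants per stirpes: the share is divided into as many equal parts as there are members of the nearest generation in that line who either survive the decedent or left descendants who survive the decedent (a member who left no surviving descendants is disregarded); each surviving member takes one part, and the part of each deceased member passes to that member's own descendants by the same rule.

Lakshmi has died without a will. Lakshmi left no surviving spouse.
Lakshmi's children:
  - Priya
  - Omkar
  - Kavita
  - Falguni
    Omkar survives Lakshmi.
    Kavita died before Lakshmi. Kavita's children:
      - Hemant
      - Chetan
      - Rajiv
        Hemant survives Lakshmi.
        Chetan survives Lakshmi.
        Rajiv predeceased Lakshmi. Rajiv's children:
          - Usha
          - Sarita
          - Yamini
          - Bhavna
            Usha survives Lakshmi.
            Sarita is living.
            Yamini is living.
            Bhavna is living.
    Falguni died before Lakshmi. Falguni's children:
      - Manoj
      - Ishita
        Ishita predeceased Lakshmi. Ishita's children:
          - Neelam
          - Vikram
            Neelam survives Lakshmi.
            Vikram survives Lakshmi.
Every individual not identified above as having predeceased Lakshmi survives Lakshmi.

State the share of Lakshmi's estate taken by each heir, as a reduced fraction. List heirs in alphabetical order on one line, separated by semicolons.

There is no surviving spouse, so the entire estate passes to Lakshmi's descendants per stirpes.
The estate is divided into 4 equal shares of 1/4 among Priya, Omkar, Kavita, Falguni.
Priya is living and takes 1/4.
Omkar is living and takes 1/4.
Kavita predeceased; the 1/4 allotted to Kavita's branch passes to Kavita's issue by representation.
The 1/4 is divided into 3 equal shares of 1/12 among Hemant, Chetan, Rajiv.
Hemant is living and takes 1/12.
Chetan is living and takes 1/12.
Rajiv predeceased; the 1/12 allotted to Rajiv's branch passes to Rajiv's issue by representation.
The 1/12 is divided into 4 equal shares of 1/48 among Usha, Sarita, Yamini, Bhavna.
Usha is living and takes 1/48.
Sarita is living and takes 1/48.
Yamini is living and takes 1/48.
Bhavna is living and takes 1/48.
Falguni predeceased; the 1/4 allotted to Falguni's branch passes to Falguni's issue by representation.
The 1/4 is divided into 2 equal shares of 1/8 among Manoj, Ishita.
Manoj is living and takes 1/8.
Ishita predeceased; the 1/8 allotted to Ishita's branch passes to Ishita's issue by representation.
The 1/8 is divided into 2 equal shares of 1/16 among Neelam, Vikram.
Neelam is living and takes 1/16.
Vikram is living and takes 1/16.

Bhavna 1/48; Chetan 1/12; Hemant 1/12; Manoj 1/8; Neelam 1/16; Omkar 1/4; Priya 1/4; Sarita 1/48; Usha 1/48; Vikram 1/16; Yamini 1/48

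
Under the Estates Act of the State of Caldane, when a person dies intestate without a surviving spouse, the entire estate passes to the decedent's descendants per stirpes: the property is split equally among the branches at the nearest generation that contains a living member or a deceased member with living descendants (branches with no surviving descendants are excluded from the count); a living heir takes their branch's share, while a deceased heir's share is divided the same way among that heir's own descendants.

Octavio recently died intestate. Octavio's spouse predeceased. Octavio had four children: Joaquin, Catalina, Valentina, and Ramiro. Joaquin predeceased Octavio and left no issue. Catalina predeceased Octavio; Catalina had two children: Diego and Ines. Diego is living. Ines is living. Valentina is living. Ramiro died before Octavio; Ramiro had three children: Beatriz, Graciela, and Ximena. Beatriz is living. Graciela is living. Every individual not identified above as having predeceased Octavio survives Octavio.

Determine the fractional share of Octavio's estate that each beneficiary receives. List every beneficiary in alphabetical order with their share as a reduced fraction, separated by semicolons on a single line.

There is no surviving spouse, so the entire estate passes to Octavio's descendants per stirpes.
Joaquin left no surviving issue, so that branch lapses and is disregarded.
The estate is divided into 3 equal shares of 1/3 among Catalina, Valentina, Ramiro.
Catalina predeceased; the 1/3 allotted to Catalina's branch passes to Catalina's issue by representation.
The 1/3 is divided into 2 equal shares of 1/6 among Diego, Ines.
Diego is living and takes 1/6.
Ines is living and takes 1/6.
Valentina is living and takes 1/3.
Ramiro predeceased; the 1/3 allotted to Ramiro's branch passes to Ramiro's issue by representation.
The 1/3 is divided into 3 equal shares of 1/9 among Beatriz, Graciela, Ximena.
Beatriz is living and takes 1/9.
Graciela is living and takes 1/9.
Ximena is living and takes 1/9.

Beatriz 1/9; Diego 1/6; Graciela 1/9; Ines 1/6; Valentina 1/3; Ximena 1/9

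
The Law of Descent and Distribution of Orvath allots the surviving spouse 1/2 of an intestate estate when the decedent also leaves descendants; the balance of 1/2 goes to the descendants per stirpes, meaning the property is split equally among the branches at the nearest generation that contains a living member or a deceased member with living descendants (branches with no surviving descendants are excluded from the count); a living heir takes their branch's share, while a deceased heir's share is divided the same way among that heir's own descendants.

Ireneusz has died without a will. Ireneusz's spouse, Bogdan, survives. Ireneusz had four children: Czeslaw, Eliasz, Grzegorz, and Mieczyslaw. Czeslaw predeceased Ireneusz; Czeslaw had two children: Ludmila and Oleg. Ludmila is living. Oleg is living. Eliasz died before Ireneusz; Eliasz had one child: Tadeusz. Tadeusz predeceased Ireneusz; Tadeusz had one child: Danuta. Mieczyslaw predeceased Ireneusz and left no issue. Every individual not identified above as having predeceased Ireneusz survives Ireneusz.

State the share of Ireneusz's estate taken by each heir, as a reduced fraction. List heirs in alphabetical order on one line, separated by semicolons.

Bogdan, as surviving spouse, takes 1/2.
The remaining 1/2 passes to Ireneusz's descendants per stirpes.
Mieczyslaw left no surviving issue, so that branch lapses and is disregarded.
The 1/2 is divided into 3 equal shares of 1/6 among Czeslaw, Eliasz, Grzegorz.
Czeslaw predeceased; the 1/6 allotted to Czeslaw's branch passes to Czeslaw's issue by representation.
The 1/6 is divided into 2 equal shares of 1/12 among Ludmila, Oleg.
Ludmila is living and takes 1/12.
Oleg is living and takes 1/12.
Eliasz predeceased; the 1/6 allotted to Eliasz's branch passes to Eliasz's issue by representation.
Tadeusz's line is the sole branch at this level, so the full 1/6 passes to Tadeusz's issue by representation.
Danuta is the sole taker at this level and receives the full 1/6.
Grzegorz is living and takes 1/6.

Bogdan 1/2; Danuta 1/6; Grzegorz 1/6; Ludmila 1/12; Oleg 1/12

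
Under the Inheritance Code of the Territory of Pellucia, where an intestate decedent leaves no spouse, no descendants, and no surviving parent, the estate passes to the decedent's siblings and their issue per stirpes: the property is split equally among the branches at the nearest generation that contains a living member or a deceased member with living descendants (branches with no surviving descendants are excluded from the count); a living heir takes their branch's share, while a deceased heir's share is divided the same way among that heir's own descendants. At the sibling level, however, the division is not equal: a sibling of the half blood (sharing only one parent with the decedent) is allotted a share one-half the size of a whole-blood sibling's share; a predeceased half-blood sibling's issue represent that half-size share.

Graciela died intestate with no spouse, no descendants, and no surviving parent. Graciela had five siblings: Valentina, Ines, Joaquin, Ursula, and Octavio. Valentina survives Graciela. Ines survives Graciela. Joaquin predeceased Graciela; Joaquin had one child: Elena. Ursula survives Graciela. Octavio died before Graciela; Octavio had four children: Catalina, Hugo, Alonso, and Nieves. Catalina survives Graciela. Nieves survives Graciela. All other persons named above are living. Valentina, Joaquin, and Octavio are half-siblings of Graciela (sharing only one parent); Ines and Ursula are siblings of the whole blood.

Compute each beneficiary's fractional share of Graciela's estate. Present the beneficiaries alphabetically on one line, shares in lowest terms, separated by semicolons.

No spouse, descendants, or parent survives, so the estate passes to Graciela's siblings per stirpes.
Half-blood siblings count for one-half the weight of whole-blood siblings at the initial division.
Dividing 1 in proportion to weights (total weight 7/2): Valentina (weight 1/2) → 1/7; Ines (weight 1) → 2/7; Joaquin (weight 1/2) → 1/7; Ursula (weight 1) → 2/7; Octavio (weight 1/2) → 1/7.
Valentina is living and takes 1/7.
Ines is living and takes 2/7.
Joaquin predeceased; the 1/7 allotted to Joaquin's branch passes to Joaquin's issue by representation.
Elena is the sole taker at this level and receives the full 1/7.
Ursula is living and takes 2/7.
Octavio predeceased; the 1/7 allotted to Octavio's branch passes to Octavio's issue by representation.
The 1/7 is divided into 4 equal shares of 1/28 among Catalina, Hugo, Alonso, Nieves.
Catalina is living and takes 1/28.
Hugo is living and takes 1/28.
Alonso is living and takes 1/28.
Nieves is living and takes 1/28.

Alonso 1/28; Catalina 1/28; Elena 1/7; Hugo 1/28; Ines 2/7; Nieves 1/28; Ursula 2/7; Valentina 1/7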